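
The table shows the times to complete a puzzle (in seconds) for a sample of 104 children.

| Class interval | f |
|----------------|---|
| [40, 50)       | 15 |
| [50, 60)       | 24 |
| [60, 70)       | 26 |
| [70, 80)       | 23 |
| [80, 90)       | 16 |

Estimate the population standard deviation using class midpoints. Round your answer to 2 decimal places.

12.82

Midpoints: 45, 55, 65, 75, 85
n = 104, Σfm = 6770, mean = 65.0962
Σfm² = 457800
Σf(m − x̄)² = Σfm² − (Σfm)²/n = 457800 − 6770²/104 = 17099.0385
Population variance = 17099.0385 / 104 = 164.4138
Standard deviation = √164.4138 = 12.8224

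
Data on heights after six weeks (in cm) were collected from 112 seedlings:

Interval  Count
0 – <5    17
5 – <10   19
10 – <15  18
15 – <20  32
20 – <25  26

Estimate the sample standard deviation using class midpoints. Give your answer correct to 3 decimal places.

Midpoints: 2.5, 7.5, 12.5, 17.5, 22.5
n = 112, Σfm = 1555, mean = 13.8839
Σfm² = 26950
Σf(m − x̄)² = Σfm² − (Σfm)²/n = 26950 − 1555²/112 = 5360.4911
Sample variance = 5360.4911 / 111 = 48.2927
Standard deviation = √48.2927 = 6.9493

6.949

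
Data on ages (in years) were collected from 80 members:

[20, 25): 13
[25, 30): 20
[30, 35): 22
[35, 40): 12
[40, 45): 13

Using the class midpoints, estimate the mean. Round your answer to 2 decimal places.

Midpoints: 22.5, 27.5, 32.5, 37.5, 42.5
Σfm = 13×22.5 + 20×27.5 + 22×32.5 + 12×37.5 + 13×42.5 = 2560
n = Σf = 80
Mean = 2560 / 80 = 32.0000

32.00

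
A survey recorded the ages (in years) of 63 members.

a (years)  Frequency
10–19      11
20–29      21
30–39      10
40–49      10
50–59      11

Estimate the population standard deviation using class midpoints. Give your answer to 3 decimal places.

13.632

Midpoints: 14.5, 24.5, 34.5, 44.5, 54.5
n = 63, Σfm = 2063.5, mean = 32.7540
Σfm² = 79295.75
Σf(m − x̄)² = Σfm² − (Σfm)²/n = 79295.75 − 2063.5²/63 = 11707.9365
Population variance = 11707.9365 / 63 = 185.8403
Standard deviation = √185.8403 = 13.6323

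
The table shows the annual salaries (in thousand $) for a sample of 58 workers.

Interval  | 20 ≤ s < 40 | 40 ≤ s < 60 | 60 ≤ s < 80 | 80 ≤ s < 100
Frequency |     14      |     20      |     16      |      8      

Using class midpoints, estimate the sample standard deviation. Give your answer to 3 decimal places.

19.897

Midpoints: 30, 50, 70, 90
n = 58, Σfm = 3260, mean = 56.2069
Σfm² = 205800
Σf(m − x̄)² = Σfm² − (Σfm)²/n = 205800 − 3260²/58 = 22565.5172
Sample variance = 22565.5172 / 57 = 395.8863
Standard deviation = √395.8863 = 19.8969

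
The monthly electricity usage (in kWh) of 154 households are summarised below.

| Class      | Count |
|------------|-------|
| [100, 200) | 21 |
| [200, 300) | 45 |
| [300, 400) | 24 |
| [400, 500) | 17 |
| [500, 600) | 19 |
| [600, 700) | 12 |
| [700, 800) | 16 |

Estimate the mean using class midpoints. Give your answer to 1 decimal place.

394.2

Midpoints: 150, 250, 350, 450, 550, 650, 750
Σfm = 21×150 + 45×250 + 24×350 + 17×450 + 19×550 + 12×650 + 16×750 = 60700
n = Σf = 154
Mean = 60700 / 154 = 394.1558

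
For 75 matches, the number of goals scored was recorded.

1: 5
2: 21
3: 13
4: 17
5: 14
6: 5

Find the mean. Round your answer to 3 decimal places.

Values: 1, 2, 3, 4, 5, 6
Σfx = 5×1 + 21×2 + 13×3 + 17×4 + 14×5 + 5×6 = 254
n = Σf = 75
Mean = 254 / 75 = 3.3867

3.387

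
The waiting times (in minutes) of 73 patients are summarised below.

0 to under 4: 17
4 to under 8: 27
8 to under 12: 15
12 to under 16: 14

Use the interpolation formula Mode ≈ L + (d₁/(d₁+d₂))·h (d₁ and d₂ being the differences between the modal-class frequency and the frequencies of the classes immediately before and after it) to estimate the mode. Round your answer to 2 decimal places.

5.82

Modal class: 4 to under 8 (highest frequency 27).
d₁ = 27 − 17 = 10, d₂ = 27 − 15 = 12
Mode ≈ 4 + (10/(10+12)) × 4 = 4 + 1.8182 = 5.8182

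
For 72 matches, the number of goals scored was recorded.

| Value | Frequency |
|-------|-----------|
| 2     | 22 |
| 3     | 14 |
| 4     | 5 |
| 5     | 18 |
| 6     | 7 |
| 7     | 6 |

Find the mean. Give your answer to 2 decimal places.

Values: 2, 3, 4, 5, 6, 7
Σfx = 22×2 + 14×3 + 5×4 + 18×5 + 7×6 + 6×7 = 280
n = Σf = 72
Mean = 280 / 72 = 3.8889

3.89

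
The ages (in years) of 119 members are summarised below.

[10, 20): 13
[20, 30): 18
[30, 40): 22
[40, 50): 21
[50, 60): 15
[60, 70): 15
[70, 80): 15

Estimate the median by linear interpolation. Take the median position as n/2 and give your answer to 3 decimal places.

43.095

Cumulative frequencies: 13, 31, 53, 74, 89, 104, 119
n = 119; position = n/2 = 59.5.
This falls in the class [40, 50): L = 40, F = 53, f = 21, h = 10.
Median ≈ 40 + ((59.5 − 53) / 21) × 10 = 43.0952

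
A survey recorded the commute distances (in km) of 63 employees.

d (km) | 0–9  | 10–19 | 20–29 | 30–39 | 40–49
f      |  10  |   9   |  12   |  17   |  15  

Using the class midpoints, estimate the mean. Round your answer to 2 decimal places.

27.36

Midpoints: 4.5, 14.5, 24.5, 34.5, 44.5
Σfm = 10×4.5 + 9×14.5 + 12×24.5 + 17×34.5 + 15×44.5 = 1723.5
n = Σf = 63
Mean = 1723.5 / 63 = 27.3571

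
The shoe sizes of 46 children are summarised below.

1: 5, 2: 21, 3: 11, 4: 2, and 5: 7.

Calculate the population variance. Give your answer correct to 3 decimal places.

1.437

Values: 1, 2, 3, 4, 5
n = 46, Σfx = 123, mean = 2.6739
Σfx² = 395
Σf(x − x̄)² = Σfx² − (Σfx)²/n = 395 − 123²/46 = 66.1087
Population variance = 66.1087 / 46 = 1.4371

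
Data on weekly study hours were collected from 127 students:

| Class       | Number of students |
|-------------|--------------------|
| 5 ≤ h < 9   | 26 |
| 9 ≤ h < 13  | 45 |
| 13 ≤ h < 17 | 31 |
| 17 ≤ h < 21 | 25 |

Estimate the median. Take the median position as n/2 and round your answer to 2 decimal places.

Cumulative frequencies: 26, 71, 102, 127
n = 127; position = n/2 = 63.5.
This falls in the class 9 ≤ h < 13: L = 9, F = 26, f = 45, h = 4.
Median ≈ 9 + ((63.5 − 26) / 45) × 4 = 12.3333

12.33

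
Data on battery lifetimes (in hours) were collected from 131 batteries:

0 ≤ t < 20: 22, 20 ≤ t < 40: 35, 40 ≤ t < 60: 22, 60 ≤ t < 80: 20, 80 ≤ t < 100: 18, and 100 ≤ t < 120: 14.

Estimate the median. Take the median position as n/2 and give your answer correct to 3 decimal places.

Cumulative frequencies: 22, 57, 79, 99, 117, 131
n = 131; position = n/2 = 65.5.
This falls in the class 40 ≤ t < 60: L = 40, F = 57, f = 22, h = 20.
Median ≈ 40 + ((65.5 − 57) / 22) × 20 = 47.7273

47.727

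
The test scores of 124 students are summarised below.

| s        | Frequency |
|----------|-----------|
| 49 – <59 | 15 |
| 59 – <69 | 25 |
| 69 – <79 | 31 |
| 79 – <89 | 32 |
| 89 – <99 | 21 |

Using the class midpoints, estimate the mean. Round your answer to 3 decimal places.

Midpoints: 54, 64, 74, 84, 94
Σfm = 15×54 + 25×64 + 31×74 + 32×84 + 21×94 = 9366
n = Σf = 124
Mean = 9366 / 124 = 75.5323

75.532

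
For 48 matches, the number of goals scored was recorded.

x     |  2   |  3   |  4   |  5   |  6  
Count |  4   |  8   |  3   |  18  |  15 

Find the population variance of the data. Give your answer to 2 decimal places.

1.68

Values: 2, 3, 4, 5, 6
n = 48, Σfx = 224, mean = 4.6667
Σfx² = 1126
Σf(x − x̄)² = Σfx² − (Σfx)²/n = 1126 − 224²/48 = 80.6667
Population variance = 80.6667 / 48 = 1.6806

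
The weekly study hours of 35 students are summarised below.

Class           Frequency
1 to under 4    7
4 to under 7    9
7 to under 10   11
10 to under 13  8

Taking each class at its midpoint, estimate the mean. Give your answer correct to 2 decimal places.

Midpoints: 2.5, 5.5, 8.5, 11.5
Σfm = 7×2.5 + 9×5.5 + 11×8.5 + 8×11.5 = 252.5
n = Σf = 35
Mean = 252.5 / 35 = 7.2143

7.21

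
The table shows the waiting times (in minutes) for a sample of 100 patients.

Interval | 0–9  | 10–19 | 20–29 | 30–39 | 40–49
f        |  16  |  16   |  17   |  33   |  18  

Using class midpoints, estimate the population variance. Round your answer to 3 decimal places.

Midpoints: 4.5, 14.5, 24.5, 34.5, 44.5
n = 100, Σfm = 2660, mean = 26.6000
Σfm² = 88815
Σf(m − x̄)² = Σfm² − (Σfm)²/n = 88815 − 2660²/100 = 18059.0000
Population variance = 18059.0000 / 100 = 180.5900

180.590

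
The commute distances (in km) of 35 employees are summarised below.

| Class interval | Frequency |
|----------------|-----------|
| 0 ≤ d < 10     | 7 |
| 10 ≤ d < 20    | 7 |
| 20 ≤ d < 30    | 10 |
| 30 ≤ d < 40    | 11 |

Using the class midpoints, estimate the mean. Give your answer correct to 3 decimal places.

22.143

Midpoints: 5, 15, 25, 35
Σfm = 7×5 + 7×15 + 10×25 + 11×35 = 775
n = Σf = 35
Mean = 775 / 35 = 22.1429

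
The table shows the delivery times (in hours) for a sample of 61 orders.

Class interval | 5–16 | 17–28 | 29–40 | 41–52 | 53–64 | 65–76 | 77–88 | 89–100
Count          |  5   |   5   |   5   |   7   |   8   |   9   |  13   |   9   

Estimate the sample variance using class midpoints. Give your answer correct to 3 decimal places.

Midpoints: 10.5, 22.5, 34.5, 46.5, 58.5, 70.5, 82.5, 94.5
n = 61, Σfm = 3688.5, mean = 60.4672
Σfm² = 265133.25
Σf(m − x̄)² = Σfm² − (Σfm)²/n = 265133.25 − 3688.5²/61 = 42099.9344
Sample variance = 42099.9344 / 60 = 701.6656

701.666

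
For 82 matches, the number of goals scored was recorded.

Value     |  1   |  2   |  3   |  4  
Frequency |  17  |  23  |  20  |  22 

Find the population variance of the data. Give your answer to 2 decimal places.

Values: 1, 2, 3, 4
n = 82, Σfx = 211, mean = 2.5732
Σfx² = 641
Σf(x − x̄)² = Σfx² − (Σfx)²/n = 641 − 211²/82 = 98.0610
Population variance = 98.0610 / 82 = 1.1959

1.20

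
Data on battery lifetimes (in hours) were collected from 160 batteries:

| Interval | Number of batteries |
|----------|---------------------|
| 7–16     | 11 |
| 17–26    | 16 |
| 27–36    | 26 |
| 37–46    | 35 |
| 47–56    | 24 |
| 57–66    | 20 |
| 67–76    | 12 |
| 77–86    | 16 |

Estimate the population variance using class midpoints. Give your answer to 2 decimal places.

Midpoints: 11.5, 21.5, 31.5, 41.5, 51.5, 61.5, 71.5, 81.5
n = 160, Σfm = 7370, mean = 46.0625
Σfm² = 401850
Σf(m − x̄)² = Σfm² − (Σfm)²/n = 401850 − 7370²/160 = 62369.3750
Population variance = 62369.3750 / 160 = 389.8086

389.81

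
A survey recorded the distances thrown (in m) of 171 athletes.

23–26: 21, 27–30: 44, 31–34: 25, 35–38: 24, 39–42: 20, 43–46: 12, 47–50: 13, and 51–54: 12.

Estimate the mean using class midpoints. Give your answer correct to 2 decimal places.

35.45

Midpoints: 24.5, 28.5, 32.5, 36.5, 40.5, 44.5, 48.5, 52.5
Σfm = 21×24.5 + 44×28.5 + 25×32.5 + 24×36.5 + 20×40.5 + 12×44.5 + 13×48.5 + 12×52.5 = 6061.5
n = Σf = 171
Mean = 6061.5 / 171 = 35.4474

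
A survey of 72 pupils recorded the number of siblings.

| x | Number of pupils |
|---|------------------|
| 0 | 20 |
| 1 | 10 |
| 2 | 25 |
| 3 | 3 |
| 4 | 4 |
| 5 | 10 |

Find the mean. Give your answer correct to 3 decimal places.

1.875

Values: 0, 1, 2, 3, 4, 5
Σfx = 20×0 + 10×1 + 25×2 + 3×3 + 4×4 + 10×5 = 135
n = Σf = 72
Mean = 135 / 72 = 1.8750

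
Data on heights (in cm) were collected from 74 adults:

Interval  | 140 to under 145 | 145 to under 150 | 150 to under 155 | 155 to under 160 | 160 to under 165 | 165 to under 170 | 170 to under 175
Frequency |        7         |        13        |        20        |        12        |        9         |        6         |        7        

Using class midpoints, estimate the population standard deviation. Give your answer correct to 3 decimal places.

Midpoints: 142.5, 147.5, 152.5, 157.5, 162.5, 167.5, 172.5
n = 74, Σfm = 11530, mean = 155.8108
Σfm² = 1802062.5
Σf(m − x̄)² = Σfm² − (Σfm)²/n = 1802062.5 − 11530²/74 = 5563.8514
Population variance = 5563.8514 / 74 = 75.1872
Standard deviation = √75.1872 = 8.6711

8.671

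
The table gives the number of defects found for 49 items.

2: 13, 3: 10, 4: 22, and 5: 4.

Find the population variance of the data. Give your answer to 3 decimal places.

Values: 2, 3, 4, 5
n = 49, Σfx = 164, mean = 3.3469
Σfx² = 594
Σf(x − x̄)² = Σfx² − (Σfx)²/n = 594 − 164²/49 = 45.1020
Population variance = 45.1020 / 49 = 0.9204

0.920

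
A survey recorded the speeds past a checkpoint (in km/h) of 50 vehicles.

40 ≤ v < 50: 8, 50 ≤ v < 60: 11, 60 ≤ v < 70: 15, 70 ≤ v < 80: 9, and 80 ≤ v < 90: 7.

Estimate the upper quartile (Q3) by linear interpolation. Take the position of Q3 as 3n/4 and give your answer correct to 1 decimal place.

73.9

Cumulative frequencies: 8, 19, 34, 43, 50
n = 50; position = 3n/4 = 37.5.
This falls in the class 70 ≤ v < 80: L = 70, F = 34, f = 9, h = 10.
Upper quartile ≈ 70 + ((37.5 − 34) / 9) × 10 = 73.8889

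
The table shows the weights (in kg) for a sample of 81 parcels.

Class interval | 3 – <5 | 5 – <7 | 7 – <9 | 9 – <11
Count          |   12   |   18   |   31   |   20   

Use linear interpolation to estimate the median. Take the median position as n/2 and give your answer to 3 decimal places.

Cumulative frequencies: 12, 30, 61, 81
n = 81; position = n/2 = 40.5.
This falls in the class 7 – <9: L = 7, F = 30, f = 31, h = 2.
Median ≈ 7 + ((40.5 − 30) / 31) × 2 = 7.6774

7.677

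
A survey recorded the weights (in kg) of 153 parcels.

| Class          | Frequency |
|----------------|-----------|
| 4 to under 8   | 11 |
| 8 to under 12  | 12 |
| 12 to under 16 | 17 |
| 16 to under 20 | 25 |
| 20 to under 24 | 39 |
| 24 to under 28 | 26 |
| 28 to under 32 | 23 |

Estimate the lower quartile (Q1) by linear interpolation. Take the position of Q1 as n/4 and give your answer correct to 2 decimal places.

Cumulative frequencies: 11, 23, 40, 65, 104, 130, 153
n = 153; position = n/4 = 38.25.
This falls in the class 12 to under 16: L = 12, F = 23, f = 17, h = 4.
Lower quartile ≈ 12 + ((38.25 − 23) / 17) × 4 = 15.5882

15.59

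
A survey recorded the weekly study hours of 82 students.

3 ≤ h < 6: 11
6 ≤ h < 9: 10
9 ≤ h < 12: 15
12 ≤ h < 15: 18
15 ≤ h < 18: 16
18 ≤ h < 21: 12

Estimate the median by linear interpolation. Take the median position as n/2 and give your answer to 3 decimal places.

12.833

Cumulative frequencies: 11, 21, 36, 54, 70, 82
n = 82; position = n/2 = 41.
This falls in the class 12 ≤ h < 15: L = 12, F = 36, f = 18, h = 3.
Median ≈ 12 + ((41 − 36) / 18) × 3 = 12.8333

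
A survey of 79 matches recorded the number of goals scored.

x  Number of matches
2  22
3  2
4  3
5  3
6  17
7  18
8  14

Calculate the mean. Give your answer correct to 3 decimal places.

5.278

Values: 2, 3, 4, 5, 6, 7, 8
Σfx = 22×2 + 2×3 + 3×4 + 3×5 + 17×6 + 18×7 + 14×8 = 417
n = Σf = 79
Mean = 417 / 79 = 5.2785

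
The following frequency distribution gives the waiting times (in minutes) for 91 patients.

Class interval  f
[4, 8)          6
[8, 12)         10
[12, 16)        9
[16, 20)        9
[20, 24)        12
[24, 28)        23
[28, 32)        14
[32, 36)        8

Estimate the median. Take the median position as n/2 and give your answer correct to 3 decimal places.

Cumulative frequencies: 6, 16, 25, 34, 46, 69, 83, 91
n = 91; position = n/2 = 45.5.
This falls in the class [20, 24): L = 20, F = 34, f = 12, h = 4.
Median ≈ 20 + ((45.5 − 34) / 12) × 4 = 23.8333

23.833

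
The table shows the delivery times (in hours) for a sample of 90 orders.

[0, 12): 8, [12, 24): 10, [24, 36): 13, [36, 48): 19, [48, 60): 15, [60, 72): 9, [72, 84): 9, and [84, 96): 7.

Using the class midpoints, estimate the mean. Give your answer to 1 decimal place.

46.1

Midpoints: 6, 18, 30, 42, 54, 66, 78, 90
Σfm = 8×6 + 10×18 + 13×30 + 19×42 + 15×54 + 9×66 + 9×78 + 7×90 = 4152
n = Σf = 90
Mean = 4152 / 90 = 46.1333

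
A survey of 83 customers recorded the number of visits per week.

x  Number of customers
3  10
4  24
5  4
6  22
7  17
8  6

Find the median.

6

Cumulative frequencies: 10, 34, 38, 60, 77, 83
n = 83, so the median is the value in position (n+1)/2 = 42.
Position 42 falls at value 6.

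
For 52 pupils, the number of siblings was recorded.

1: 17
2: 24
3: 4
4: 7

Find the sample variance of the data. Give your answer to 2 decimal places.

0.96

Values: 1, 2, 3, 4
n = 52, Σfx = 105, mean = 2.0192
Σfx² = 261
Σf(x − x̄)² = Σfx² − (Σfx)²/n = 261 − 105²/52 = 48.9808
Sample variance = 48.9808 / 51 = 0.9604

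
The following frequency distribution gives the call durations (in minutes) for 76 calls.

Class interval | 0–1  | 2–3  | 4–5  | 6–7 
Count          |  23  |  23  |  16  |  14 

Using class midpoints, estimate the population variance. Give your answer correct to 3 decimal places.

4.695

Midpoints: 0.5, 2.5, 4.5, 6.5
n = 76, Σfm = 232, mean = 3.0526
Σfm² = 1065
Σf(m − x̄)² = Σfm² − (Σfm)²/n = 1065 − 232²/76 = 356.7895
Population variance = 356.7895 / 76 = 4.6946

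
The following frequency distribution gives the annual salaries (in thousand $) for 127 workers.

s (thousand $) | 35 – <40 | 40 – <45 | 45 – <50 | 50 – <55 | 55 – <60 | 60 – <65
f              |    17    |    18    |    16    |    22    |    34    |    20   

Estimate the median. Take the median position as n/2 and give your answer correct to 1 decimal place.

Cumulative frequencies: 17, 35, 51, 73, 107, 127
n = 127; position = n/2 = 63.5.
This falls in the class 50 – <55: L = 50, F = 51, f = 22, h = 5.
Median ≈ 50 + ((63.5 − 51) / 22) × 5 = 52.8409

52.8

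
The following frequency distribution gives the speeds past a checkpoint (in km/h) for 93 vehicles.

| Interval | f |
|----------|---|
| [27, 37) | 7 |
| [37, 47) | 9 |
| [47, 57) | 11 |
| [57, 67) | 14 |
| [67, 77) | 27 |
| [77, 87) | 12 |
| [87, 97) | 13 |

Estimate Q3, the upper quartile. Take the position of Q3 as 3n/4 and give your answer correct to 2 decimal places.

78.46

Cumulative frequencies: 7, 16, 27, 41, 68, 80, 93
n = 93; position = 3n/4 = 69.75.
This falls in the class [77, 87): L = 77, F = 68, f = 12, h = 10.
Upper quartile ≈ 77 + ((69.75 − 68) / 12) × 10 = 78.4583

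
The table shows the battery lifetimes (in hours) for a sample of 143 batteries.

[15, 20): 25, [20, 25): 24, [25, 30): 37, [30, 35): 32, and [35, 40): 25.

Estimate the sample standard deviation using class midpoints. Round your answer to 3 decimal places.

Midpoints: 17.5, 22.5, 27.5, 32.5, 37.5
n = 143, Σfm = 3972.5, mean = 27.7797
Σfm² = 116743.75
Σf(m − x̄)² = Σfm² − (Σfm)²/n = 116743.75 − 3972.5²/143 = 6388.8112
Sample variance = 6388.8112 / 142 = 44.9916
Standard deviation = √44.9916 = 6.7076

6.708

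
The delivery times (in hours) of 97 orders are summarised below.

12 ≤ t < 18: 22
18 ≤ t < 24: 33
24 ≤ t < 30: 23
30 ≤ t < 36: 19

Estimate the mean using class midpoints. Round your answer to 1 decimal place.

Midpoints: 15, 21, 27, 33
Σfm = 22×15 + 33×21 + 23×27 + 19×33 = 2271
n = Σf = 97
Mean = 2271 / 97 = 23.4124

23.4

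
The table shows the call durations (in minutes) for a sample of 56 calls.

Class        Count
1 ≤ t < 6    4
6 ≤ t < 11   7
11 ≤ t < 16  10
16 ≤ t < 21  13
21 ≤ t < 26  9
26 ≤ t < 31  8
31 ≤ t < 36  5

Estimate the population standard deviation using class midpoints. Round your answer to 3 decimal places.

8.444

Midpoints: 3.5, 8.5, 13.5, 18.5, 23.5, 28.5, 33.5
n = 56, Σfm = 1056, mean = 18.8571
Σfm² = 23906
Σf(m − x̄)² = Σfm² − (Σfm)²/n = 23906 − 1056²/56 = 3992.8571
Population variance = 3992.8571 / 56 = 71.3010
Standard deviation = √71.3010 = 8.4440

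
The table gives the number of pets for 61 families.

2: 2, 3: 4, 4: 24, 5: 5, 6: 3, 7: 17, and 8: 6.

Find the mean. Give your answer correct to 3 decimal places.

5.279

Values: 2, 3, 4, 5, 6, 7, 8
Σfx = 2×2 + 4×3 + 24×4 + 5×5 + 3×6 + 17×7 + 6×8 = 322
n = Σf = 61
Mean = 322 / 61 = 5.2787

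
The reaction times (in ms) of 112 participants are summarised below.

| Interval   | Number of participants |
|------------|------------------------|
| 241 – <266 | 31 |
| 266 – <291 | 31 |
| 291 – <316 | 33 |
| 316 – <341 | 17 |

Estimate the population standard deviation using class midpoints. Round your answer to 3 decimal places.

25.924

Midpoints: 253.5, 278.5, 303.5, 328.5
n = 112, Σfm = 32092, mean = 286.5357
Σfm² = 9270772
Σf(m − x̄)² = Σfm² − (Σfm)²/n = 9270772 − 32092²/112 = 75267.8571
Population variance = 75267.8571 / 112 = 672.0344
Standard deviation = √672.0344 = 25.9236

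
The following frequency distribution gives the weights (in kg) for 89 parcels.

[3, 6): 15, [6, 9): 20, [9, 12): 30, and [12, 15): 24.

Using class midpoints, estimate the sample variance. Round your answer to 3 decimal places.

9.860

Midpoints: 4.5, 7.5, 10.5, 13.5
n = 89, Σfm = 856.5, mean = 9.6236
Σfm² = 9110.25
Σf(m − x̄)² = Σfm² − (Σfm)²/n = 9110.25 − 856.5²/89 = 867.6404
Sample variance = 867.6404 / 88 = 9.8596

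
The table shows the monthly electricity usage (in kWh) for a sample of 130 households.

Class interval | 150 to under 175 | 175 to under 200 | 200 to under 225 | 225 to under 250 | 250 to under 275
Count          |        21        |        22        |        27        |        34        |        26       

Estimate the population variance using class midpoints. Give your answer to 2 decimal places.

1155.18

Midpoints: 162.5, 187.5, 212.5, 237.5, 262.5
n = 130, Σfm = 28175, mean = 216.7308
Σfm² = 6256562.5
Σf(m − x̄)² = Σfm² − (Σfm)²/n = 6256562.5 − 28175²/130 = 150173.0769
Population variance = 150173.0769 / 130 = 1155.1775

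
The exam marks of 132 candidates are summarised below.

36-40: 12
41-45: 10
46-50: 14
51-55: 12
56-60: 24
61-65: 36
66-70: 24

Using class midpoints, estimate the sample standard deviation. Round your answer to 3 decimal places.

9.503

Midpoints: 38, 43, 48, 53, 58, 63, 68
n = 132, Σfm = 7486, mean = 56.7121
Σfm² = 436378
Σf(m − x̄)² = Σfm² − (Σfm)²/n = 436378 − 7486²/132 = 11831.0606
Sample variance = 11831.0606 / 131 = 90.3134
Standard deviation = √90.3134 = 9.5033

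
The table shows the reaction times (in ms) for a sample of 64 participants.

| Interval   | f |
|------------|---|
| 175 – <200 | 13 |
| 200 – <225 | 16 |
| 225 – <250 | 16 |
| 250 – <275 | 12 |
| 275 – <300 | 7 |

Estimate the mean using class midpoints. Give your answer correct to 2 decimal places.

Midpoints: 187.5, 212.5, 237.5, 262.5, 287.5
Σfm = 13×187.5 + 16×212.5 + 16×237.5 + 12×262.5 + 7×287.5 = 14800
n = Σf = 64
Mean = 14800 / 64 = 231.2500

231.25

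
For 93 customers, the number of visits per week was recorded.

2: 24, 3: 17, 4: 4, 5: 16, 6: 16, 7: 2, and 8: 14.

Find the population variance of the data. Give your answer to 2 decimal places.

4.44

Values: 2, 3, 4, 5, 6, 7, 8
n = 93, Σfx = 417, mean = 4.4839
Σfx² = 2283
Σf(x − x̄)² = Σfx² − (Σfx)²/n = 2283 − 417²/93 = 413.2258
Population variance = 413.2258 / 93 = 4.4433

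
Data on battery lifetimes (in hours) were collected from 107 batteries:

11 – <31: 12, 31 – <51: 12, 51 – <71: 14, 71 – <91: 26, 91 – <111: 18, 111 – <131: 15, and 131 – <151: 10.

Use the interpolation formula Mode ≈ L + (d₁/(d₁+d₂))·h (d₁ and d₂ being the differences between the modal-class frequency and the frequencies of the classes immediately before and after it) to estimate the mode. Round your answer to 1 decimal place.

Modal class: 71 – <91 (highest frequency 26).
d₁ = 26 − 14 = 12, d₂ = 26 − 18 = 8
Mode ≈ 71 + (12/(12+8)) × 20 = 71 + 12.0000 = 83.0000

83.0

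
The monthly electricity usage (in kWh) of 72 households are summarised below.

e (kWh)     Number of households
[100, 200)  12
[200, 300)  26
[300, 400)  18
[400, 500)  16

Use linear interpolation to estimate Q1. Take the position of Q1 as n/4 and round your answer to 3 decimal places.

Cumulative frequencies: 12, 38, 56, 72
n = 72; position = n/4 = 18.
This falls in the class [200, 300): L = 200, F = 12, f = 26, h = 100.
Lower quartile ≈ 200 + ((18 − 12) / 26) × 100 = 223.0769

223.077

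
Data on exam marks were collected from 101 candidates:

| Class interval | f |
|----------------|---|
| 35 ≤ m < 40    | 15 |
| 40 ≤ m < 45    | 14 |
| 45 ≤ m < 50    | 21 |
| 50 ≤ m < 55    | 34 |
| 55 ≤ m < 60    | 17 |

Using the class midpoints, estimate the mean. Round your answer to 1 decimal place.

Midpoints: 37.5, 42.5, 47.5, 52.5, 57.5
Σfm = 15×37.5 + 14×42.5 + 21×47.5 + 34×52.5 + 17×57.5 = 4917.5
n = Σf = 101
Mean = 4917.5 / 101 = 48.6881

48.7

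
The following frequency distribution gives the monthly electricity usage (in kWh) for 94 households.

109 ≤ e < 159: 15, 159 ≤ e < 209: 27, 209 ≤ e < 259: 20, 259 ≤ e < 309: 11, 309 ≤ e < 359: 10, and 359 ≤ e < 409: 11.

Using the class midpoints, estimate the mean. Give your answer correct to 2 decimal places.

237.72

Midpoints: 134, 184, 234, 284, 334, 384
Σfm = 15×134 + 27×184 + 20×234 + 11×284 + 10×334 + 11×384 = 22346
n = Σf = 94
Mean = 22346 / 94 = 237.7234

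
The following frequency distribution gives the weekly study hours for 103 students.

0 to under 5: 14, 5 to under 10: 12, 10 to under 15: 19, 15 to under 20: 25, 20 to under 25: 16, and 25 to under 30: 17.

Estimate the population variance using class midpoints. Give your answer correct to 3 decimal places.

64.346

Midpoints: 2.5, 7.5, 12.5, 17.5, 22.5, 27.5
n = 103, Σfm = 1627.5, mean = 15.8010
Σfm² = 32343.75
Σf(m − x̄)² = Σfm² − (Σfm)²/n = 32343.75 − 1627.5²/103 = 6627.6699
Population variance = 6627.6699 / 103 = 64.3463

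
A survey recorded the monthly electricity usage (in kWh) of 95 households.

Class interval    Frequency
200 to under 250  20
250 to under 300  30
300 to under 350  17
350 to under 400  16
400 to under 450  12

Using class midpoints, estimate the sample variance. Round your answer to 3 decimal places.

Midpoints: 225, 275, 325, 375, 425
n = 95, Σfm = 29375, mean = 309.2105
Σfm² = 9494375
Σf(m − x̄)² = Σfm² − (Σfm)²/n = 9494375 − 29375²/95 = 411315.7895
Sample variance = 411315.7895 / 94 = 4375.6999

4375.700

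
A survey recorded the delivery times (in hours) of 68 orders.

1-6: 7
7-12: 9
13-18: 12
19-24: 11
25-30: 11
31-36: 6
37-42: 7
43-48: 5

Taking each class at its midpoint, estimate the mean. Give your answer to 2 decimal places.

Midpoints: 3.5, 9.5, 15.5, 21.5, 27.5, 33.5, 39.5, 45.5
Σfm = 7×3.5 + 9×9.5 + 12×15.5 + 11×21.5 + 11×27.5 + 6×33.5 + 7×39.5 + 5×45.5 = 1540
n = Σf = 68
Mean = 1540 / 68 = 22.6471

22.65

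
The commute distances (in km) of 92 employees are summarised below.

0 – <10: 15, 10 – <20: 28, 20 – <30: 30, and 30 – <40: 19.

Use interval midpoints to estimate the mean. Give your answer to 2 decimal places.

20.76

Midpoints: 5, 15, 25, 35
Σfm = 15×5 + 28×15 + 30×25 + 19×35 = 1910
n = Σf = 92
Mean = 1910 / 92 = 20.7609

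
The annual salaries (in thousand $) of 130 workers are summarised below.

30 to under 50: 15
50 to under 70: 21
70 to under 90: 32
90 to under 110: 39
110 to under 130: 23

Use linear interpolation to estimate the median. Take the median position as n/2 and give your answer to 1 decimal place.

Cumulative frequencies: 15, 36, 68, 107, 130
n = 130; position = n/2 = 65.
This falls in the class 70 to under 90: L = 70, F = 36, f = 32, h = 20.
Median ≈ 70 + ((65 − 36) / 32) × 20 = 88.1250

88.1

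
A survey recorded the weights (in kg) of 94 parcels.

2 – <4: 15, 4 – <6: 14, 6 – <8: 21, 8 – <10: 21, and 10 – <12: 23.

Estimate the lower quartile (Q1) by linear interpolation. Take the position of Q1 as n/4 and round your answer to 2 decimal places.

5.21

Cumulative frequencies: 15, 29, 50, 71, 94
n = 94; position = n/4 = 23.5.
This falls in the class 4 – <6: L = 4, F = 15, f = 14, h = 2.
Lower quartile ≈ 4 + ((23.5 − 15) / 14) × 2 = 5.2143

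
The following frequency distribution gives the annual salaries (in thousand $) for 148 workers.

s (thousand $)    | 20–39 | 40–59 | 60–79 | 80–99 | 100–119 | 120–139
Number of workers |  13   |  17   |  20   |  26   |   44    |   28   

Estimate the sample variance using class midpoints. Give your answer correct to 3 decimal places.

981.412

Midpoints: 29.5, 49.5, 69.5, 89.5, 109.5, 129.5
n = 148, Σfm = 13386, mean = 90.4459
Σfm² = 1354977
Σf(m − x̄)² = Σfm² − (Σfm)²/n = 1354977 − 13386²/148 = 144267.5676
Sample variance = 144267.5676 / 147 = 981.4120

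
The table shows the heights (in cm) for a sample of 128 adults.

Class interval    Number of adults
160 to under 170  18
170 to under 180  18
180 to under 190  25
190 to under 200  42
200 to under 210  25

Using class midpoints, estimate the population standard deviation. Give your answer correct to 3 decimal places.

Midpoints: 165, 175, 185, 195, 205
n = 128, Σfm = 24060, mean = 187.9688
Σfm² = 4544600
Σf(m − x̄)² = Σfm² − (Σfm)²/n = 4544600 − 24060²/128 = 22071.8750
Population variance = 22071.8750 / 128 = 172.4365
Standard deviation = √172.4365 = 13.1315

13.132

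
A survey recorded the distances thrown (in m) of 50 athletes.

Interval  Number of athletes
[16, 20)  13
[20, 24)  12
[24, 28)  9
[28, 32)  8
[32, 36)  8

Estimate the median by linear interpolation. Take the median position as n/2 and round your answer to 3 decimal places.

Cumulative frequencies: 13, 25, 34, 42, 50
n = 50; position = n/2 = 25.
This falls in the class [20, 24): L = 20, F = 13, f = 12, h = 4.
Median ≈ 20 + ((25 − 13) / 12) × 4 = 24.0000

24.000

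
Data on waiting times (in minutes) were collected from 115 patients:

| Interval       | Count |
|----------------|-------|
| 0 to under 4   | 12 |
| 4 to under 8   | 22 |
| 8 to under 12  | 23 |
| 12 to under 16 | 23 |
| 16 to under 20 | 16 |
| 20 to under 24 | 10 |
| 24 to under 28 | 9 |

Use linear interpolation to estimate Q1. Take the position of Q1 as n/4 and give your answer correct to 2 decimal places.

7.05

Cumulative frequencies: 12, 34, 57, 80, 96, 106, 115
n = 115; position = n/4 = 28.75.
This falls in the class 4 to under 8: L = 4, F = 12, f = 22, h = 4.
Lower quartile ≈ 4 + ((28.75 − 12) / 22) × 4 = 7.0455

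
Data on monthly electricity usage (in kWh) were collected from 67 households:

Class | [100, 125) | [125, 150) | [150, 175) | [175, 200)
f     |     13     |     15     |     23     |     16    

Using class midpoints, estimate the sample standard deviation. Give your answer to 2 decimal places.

26.41

Midpoints: 112.5, 137.5, 162.5, 187.5
n = 67, Σfm = 10262.5, mean = 153.1716
Σfm² = 1617968.75
Σf(m − x̄)² = Σfm² − (Σfm)²/n = 1617968.75 − 10262.5²/67 = 46044.7761
Sample variance = 46044.7761 / 66 = 697.6481
Standard deviation = √697.6481 = 26.4130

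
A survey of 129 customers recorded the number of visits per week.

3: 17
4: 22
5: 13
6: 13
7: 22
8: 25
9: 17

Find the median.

6

Cumulative frequencies: 17, 39, 52, 65, 87, 112, 129
n = 129, so the median is the value in position (n+1)/2 = 65.
Position 65 falls at value 6.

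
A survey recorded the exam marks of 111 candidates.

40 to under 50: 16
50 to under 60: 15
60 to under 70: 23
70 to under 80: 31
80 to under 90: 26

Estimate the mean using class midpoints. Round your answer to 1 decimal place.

68.2

Midpoints: 45, 55, 65, 75, 85
Σfm = 16×45 + 15×55 + 23×65 + 31×75 + 26×85 = 7575
n = Σf = 111
Mean = 7575 / 111 = 68.2432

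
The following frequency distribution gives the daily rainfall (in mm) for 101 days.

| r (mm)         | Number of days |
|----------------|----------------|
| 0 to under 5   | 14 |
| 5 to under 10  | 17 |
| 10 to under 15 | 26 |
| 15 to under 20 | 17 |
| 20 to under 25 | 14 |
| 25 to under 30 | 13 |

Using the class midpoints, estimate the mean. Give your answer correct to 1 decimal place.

14.4

Midpoints: 2.5, 7.5, 12.5, 17.5, 22.5, 27.5
Σfm = 14×2.5 + 17×7.5 + 26×12.5 + 17×17.5 + 14×22.5 + 13×27.5 = 1457.5
n = Σf = 101
Mean = 1457.5 / 101 = 14.4307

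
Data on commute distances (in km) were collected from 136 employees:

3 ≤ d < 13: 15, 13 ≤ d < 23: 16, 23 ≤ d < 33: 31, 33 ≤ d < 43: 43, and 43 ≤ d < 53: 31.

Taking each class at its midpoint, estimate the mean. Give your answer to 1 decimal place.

32.3

Midpoints: 8, 18, 28, 38, 48
Σfm = 15×8 + 16×18 + 31×28 + 43×38 + 31×48 = 4398
n = Σf = 136
Mean = 4398 / 136 = 32.3382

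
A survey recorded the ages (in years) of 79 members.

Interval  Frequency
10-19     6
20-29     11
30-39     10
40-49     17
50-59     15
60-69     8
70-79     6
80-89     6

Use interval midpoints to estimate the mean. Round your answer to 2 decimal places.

47.41

Midpoints: 14.5, 24.5, 34.5, 44.5, 54.5, 64.5, 74.5, 84.5
Σfm = 6×14.5 + 11×24.5 + 10×34.5 + 17×44.5 + 15×54.5 + 8×64.5 + 6×74.5 + 6×84.5 = 3745.5
n = Σf = 79
Mean = 3745.5 / 79 = 47.4114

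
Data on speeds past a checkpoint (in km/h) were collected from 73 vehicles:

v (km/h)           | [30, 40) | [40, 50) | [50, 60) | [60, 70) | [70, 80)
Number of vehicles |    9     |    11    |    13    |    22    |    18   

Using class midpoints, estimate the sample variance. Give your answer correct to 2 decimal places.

179.83

Midpoints: 35, 45, 55, 65, 75
n = 73, Σfm = 4305, mean = 58.9726
Σfm² = 266825
Σf(m − x̄)² = Σfm² − (Σfm)²/n = 266825 − 4305²/73 = 12947.9452
Sample variance = 12947.9452 / 72 = 179.8326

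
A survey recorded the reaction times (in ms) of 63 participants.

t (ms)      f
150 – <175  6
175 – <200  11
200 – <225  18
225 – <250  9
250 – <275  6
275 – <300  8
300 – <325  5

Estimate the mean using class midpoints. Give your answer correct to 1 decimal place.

Midpoints: 162.5, 187.5, 212.5, 237.5, 262.5, 287.5, 312.5
Σfm = 6×162.5 + 11×187.5 + 18×212.5 + 9×237.5 + 6×262.5 + 8×287.5 + 5×312.5 = 14437.5
n = Σf = 63
Mean = 14437.5 / 63 = 229.1667

229.2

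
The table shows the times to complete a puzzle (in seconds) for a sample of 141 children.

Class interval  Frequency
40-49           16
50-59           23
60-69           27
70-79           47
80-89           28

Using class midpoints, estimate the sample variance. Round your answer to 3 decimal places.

164.043

Midpoints: 44.5, 54.5, 64.5, 74.5, 84.5
n = 141, Σfm = 9574.5, mean = 67.9043
Σfm² = 673115.25
Σf(m − x̄)² = Σfm² − (Σfm)²/n = 673115.25 − 9574.5²/141 = 22965.9574
Sample variance = 22965.9574 / 140 = 164.0426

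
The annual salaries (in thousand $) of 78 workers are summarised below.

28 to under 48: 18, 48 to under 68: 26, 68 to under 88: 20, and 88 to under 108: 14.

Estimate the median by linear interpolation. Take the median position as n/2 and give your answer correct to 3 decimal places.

64.154

Cumulative frequencies: 18, 44, 64, 78
n = 78; position = n/2 = 39.
This falls in the class 48 to under 68: L = 48, F = 18, f = 26, h = 20.
Median ≈ 48 + ((39 − 18) / 26) × 20 = 64.1538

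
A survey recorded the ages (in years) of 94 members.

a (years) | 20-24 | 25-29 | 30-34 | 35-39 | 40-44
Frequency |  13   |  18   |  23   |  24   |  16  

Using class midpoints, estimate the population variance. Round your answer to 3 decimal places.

41.614

Midpoints: 22, 27, 32, 37, 42
n = 94, Σfm = 3068, mean = 32.6383
Σfm² = 104046
Σf(m − x̄)² = Σfm² − (Σfm)²/n = 104046 − 3068²/94 = 3911.7021
Population variance = 3911.7021 / 94 = 41.6139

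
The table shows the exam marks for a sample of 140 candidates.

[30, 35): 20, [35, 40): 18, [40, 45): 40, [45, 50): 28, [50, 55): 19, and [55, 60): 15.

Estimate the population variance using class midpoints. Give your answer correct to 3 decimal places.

Midpoints: 32.5, 37.5, 42.5, 47.5, 52.5, 57.5
n = 140, Σfm = 6215, mean = 44.3929
Σfm² = 283825
Σf(m − x̄)² = Σfm² − (Σfm)²/n = 283825 − 6215²/140 = 7923.3929
Population variance = 7923.3929 / 140 = 56.5957

56.596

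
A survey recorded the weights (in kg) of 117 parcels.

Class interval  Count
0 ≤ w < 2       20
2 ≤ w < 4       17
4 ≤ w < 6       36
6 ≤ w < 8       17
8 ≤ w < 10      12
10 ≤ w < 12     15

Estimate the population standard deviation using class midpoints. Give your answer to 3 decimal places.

Midpoints: 1, 3, 5, 7, 9, 11
n = 117, Σfm = 643, mean = 5.4957
Σfm² = 4693
Σf(m − x̄)² = Σfm² − (Σfm)²/n = 4693 − 643²/117 = 1159.2479
Population variance = 1159.2479 / 117 = 9.9081
Standard deviation = √9.9081 = 3.1477

3.148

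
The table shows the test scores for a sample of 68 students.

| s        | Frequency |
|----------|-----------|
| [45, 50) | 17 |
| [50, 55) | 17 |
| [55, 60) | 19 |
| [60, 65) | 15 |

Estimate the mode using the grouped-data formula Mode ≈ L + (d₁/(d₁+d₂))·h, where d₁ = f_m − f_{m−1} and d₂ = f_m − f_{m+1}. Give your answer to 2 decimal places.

56.67

Modal class: [55, 60) (highest frequency 19).
d₁ = 19 − 17 = 2, d₂ = 19 − 15 = 4
Mode ≈ 55 + (2/(2+4)) × 5 = 55 + 1.6667 = 56.6667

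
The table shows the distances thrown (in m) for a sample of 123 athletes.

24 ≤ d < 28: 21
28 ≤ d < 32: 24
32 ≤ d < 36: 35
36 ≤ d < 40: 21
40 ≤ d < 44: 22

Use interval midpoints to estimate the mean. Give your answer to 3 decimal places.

Midpoints: 26, 30, 34, 38, 42
Σfm = 21×26 + 24×30 + 35×34 + 21×38 + 22×42 = 4178
n = Σf = 123
Mean = 4178 / 123 = 33.9675

33.967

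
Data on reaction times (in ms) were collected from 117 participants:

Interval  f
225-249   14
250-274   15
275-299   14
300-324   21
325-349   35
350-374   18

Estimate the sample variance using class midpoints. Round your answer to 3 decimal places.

Midpoints: 237, 262, 287, 312, 337, 362
n = 117, Σfm = 36129, mean = 308.7949
Σfm² = 11347123
Σf(m − x̄)² = Σfm² − (Σfm)²/n = 11347123 − 36129²/117 = 190673.0769
Sample variance = 190673.0769 / 116 = 1643.7334

1643.733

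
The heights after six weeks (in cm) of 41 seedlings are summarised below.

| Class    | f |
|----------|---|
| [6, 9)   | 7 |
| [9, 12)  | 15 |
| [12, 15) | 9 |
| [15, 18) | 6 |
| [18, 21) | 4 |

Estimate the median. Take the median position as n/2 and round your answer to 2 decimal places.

Cumulative frequencies: 7, 22, 31, 37, 41
n = 41; position = n/2 = 20.5.
This falls in the class [9, 12): L = 9, F = 7, f = 15, h = 3.
Median ≈ 9 + ((20.5 − 7) / 15) × 3 = 11.7000

11.70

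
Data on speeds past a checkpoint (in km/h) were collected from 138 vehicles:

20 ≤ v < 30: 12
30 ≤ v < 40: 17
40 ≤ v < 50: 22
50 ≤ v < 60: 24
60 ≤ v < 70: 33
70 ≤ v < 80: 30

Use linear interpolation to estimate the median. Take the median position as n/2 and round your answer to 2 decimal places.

57.50

Cumulative frequencies: 12, 29, 51, 75, 108, 138
n = 138; position = n/2 = 69.
This falls in the class 50 ≤ v < 60: L = 50, F = 51, f = 24, h = 10.
Median ≈ 50 + ((69 − 51) / 24) × 10 = 57.5000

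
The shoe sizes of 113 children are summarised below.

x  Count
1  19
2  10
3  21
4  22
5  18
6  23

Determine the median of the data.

4

Cumulative frequencies: 19, 29, 50, 72, 90, 113
n = 113, so the median is the value in position (n+1)/2 = 57.
Position 57 falls at value 4.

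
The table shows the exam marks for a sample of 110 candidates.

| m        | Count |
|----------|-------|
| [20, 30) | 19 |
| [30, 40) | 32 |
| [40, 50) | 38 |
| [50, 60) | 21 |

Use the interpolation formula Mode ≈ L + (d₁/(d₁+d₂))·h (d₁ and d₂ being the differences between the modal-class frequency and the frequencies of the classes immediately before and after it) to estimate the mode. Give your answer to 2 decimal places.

Modal class: [40, 50) (highest frequency 38).
d₁ = 38 − 32 = 6, d₂ = 38 − 21 = 17
Mode ≈ 40 + (6/(6+17)) × 10 = 40 + 2.6087 = 42.6087

42.61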